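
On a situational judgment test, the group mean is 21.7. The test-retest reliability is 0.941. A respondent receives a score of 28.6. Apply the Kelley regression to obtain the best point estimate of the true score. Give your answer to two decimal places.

28.19

T̂ = ρX + (1 − ρ)μ
  = 0.941 × 28.6 + 0.059 × 21.7
  = 26.9126 + 1.2803
  = 28.193
  ≈ 28.19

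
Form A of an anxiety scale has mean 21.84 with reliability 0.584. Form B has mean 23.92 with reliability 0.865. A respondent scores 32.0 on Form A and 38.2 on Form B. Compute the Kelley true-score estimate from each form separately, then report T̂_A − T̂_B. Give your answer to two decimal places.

T̂_A = 0.584(32.0) + 0.416(21.84) = 27.7734
T̂_B = 0.865(38.2) + 0.135(23.92) = 36.2722
T̂_A − T̂_B = -8.4988

-8.50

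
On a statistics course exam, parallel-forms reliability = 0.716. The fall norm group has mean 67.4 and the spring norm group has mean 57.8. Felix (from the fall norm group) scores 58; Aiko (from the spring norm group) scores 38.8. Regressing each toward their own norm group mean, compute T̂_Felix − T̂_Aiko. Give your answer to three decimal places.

16.474

T̂_Felix = 0.716(58) + 0.284(67.4) = 60.66960
T̂_Aiko = 0.716(38.8) + 0.284(57.8) = 44.19600
Difference = 60.66960 − 44.19600 = 16.47360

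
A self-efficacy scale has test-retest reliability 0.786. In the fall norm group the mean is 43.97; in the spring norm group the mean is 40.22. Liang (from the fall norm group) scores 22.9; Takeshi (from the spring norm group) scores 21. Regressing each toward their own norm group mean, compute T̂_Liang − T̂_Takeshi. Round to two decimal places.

T̂_Liang = 0.786(22.9) + 0.214(43.97) = 27.4090
T̂_Takeshi = 0.786(21) + 0.214(40.22) = 25.1131
Difference = 27.4090 − 25.1131 = 2.2959

2.30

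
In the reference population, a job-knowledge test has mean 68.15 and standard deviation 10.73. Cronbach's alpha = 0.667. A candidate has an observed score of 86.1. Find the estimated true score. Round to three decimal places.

80.123

T̂ = 0.667(86.1) + 0.333(68.15) = 57.4287 + 22.69395 = 80.1227 → 80.123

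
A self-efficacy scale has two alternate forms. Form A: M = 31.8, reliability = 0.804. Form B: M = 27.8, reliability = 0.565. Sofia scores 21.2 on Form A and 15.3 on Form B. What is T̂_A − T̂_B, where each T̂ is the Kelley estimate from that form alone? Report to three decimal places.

T̂_A = 0.804(21.2) + 0.196(31.8) = 23.27760
T̂_B = 0.565(15.3) + 0.435(27.8) = 20.73750
T̂_A − T̂_B = 2.54010

2.540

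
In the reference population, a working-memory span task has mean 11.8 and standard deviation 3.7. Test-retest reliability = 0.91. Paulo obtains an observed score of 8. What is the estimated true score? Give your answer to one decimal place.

8.3

Kelley's formula gives T̂ = 0.91·8 + 0.09·11.8 = 7.28 + 1.062 = 8.34.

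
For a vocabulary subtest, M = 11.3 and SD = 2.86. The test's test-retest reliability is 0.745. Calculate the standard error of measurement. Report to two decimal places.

1.44

SEM = SD · √(1 − ρ) = 2.86 × √0.255 = 2.86 × 0.5050 = 1.444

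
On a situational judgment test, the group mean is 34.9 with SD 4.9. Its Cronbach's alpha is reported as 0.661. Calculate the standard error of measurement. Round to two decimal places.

2.85

SEM = SD · √(1 − ρ) = 4.9 × √0.339 = 4.9 × 0.5822 = 2.853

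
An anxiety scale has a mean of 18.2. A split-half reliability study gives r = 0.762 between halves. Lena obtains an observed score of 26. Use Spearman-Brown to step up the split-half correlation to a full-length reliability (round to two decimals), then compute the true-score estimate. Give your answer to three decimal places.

24.908

Spearman-Brown: ρ = 2r/(1 + r) = 2(0.762)/(1 + 0.762) = 1.5240/1.762 = 0.8649 → 0.86
T̂ = ρX + (1 − ρ)μ
  = 0.86 × 26 + 0.14 × 18.2
  = 22.36 + 2.548
  = 24.9080
  ≈ 24.908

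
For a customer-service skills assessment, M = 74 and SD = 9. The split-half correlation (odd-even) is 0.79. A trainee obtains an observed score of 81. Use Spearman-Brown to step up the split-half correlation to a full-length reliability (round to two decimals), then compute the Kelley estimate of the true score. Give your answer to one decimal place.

Spearman-Brown: ρ = 2r/(1 + r) = 2(0.79)/(1 + 0.79) = 1.580/1.79 = 0.8827 → 0.88
T̂ = ρX + (1 − ρ)μ
  = 0.88 × 81 + 0.12 × 74
  = 71.28 + 8.88
  = 80.16
  ≈ 80.2

80.2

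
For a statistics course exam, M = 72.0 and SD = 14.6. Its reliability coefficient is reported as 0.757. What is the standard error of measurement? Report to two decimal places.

7.20

SEM = SD · √(1 − ρ) = 14.6 × √0.243 = 14.6 × 0.4930 = 7.197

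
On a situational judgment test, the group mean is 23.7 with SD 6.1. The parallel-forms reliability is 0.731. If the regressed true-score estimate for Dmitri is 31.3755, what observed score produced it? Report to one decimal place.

34.2

T̂ = ρX + (1 − ρ)μ  ⇒  X = (T̂ − (1 − ρ)μ) / ρ
X = (31.3755 − 0.269 × 23.7) / 0.731 = (31.3755 − 6.3753) / 0.731 = 25.0002 / 0.731 = 34.200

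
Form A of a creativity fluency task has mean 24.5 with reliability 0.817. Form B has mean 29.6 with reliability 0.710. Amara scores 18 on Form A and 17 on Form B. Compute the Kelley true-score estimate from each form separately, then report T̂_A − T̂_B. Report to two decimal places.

-1.46

T̂_A = 0.817(18) + 0.183(24.5) = 19.1895
T̂_B = 0.710(17) + 0.290(29.6) = 20.6540
T̂_A − T̂_B = -1.4645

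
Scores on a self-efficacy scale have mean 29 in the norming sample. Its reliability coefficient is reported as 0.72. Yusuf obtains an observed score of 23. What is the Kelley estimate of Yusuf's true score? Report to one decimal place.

T̂ = 0.72(23) + 0.28(29) = 16.56 + 8.12 = 24.68 → 24.7

24.7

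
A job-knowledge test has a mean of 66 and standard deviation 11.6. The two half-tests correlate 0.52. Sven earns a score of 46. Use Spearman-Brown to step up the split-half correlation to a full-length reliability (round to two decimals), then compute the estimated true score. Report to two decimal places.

52.40

Spearman-Brown: ρ = 2r/(1 + r) = 2(0.52)/(1 + 0.52) = 1.040/1.52 = 0.6842 → 0.68
T̂ = ρX + (1 − ρ)μ
  = 0.68 × 46 + 0.32 × 66
  = 31.28 + 21.12
  = 52.400
  ≈ 52.40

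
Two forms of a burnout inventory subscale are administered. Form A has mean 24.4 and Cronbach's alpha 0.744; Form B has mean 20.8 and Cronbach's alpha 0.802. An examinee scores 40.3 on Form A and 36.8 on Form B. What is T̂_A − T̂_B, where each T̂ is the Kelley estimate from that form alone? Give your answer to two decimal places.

T̂_A = 0.744(40.3) + 0.256(24.4) = 36.2296
T̂_B = 0.802(36.8) + 0.198(20.8) = 33.6320
T̂_A − T̂_B = 2.5976

2.60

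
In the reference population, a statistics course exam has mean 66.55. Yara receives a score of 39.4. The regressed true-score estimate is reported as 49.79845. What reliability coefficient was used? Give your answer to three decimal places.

T̂ = ρX + (1 − ρ)μ  ⇒  T̂ − μ = ρ(X − μ)
ρ = (T̂ − μ)/(X − μ) = (49.79845 − 66.55) / (39.4 − 66.55) = -16.75155 / -27.15 = 0.61700

0.617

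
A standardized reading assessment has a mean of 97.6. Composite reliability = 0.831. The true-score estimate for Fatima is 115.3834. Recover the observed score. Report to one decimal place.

T̂ = ρX + (1 − ρ)μ  ⇒  X = (T̂ − (1 − ρ)μ) / ρ
X = (115.3834 − 0.169 × 97.6) / 0.831 = (115.3834 − 16.4944) / 0.831 = 98.8890 / 0.831 = 119.000

119.0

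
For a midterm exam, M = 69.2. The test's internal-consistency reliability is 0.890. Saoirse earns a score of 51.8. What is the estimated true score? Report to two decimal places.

53.71

T̂ = ρX + (1 − ρ)μ
  = 0.890 × 51.8 + 0.110 × 69.2
  = 46.1020 + 7.6120
  = 53.714
  ≈ 53.71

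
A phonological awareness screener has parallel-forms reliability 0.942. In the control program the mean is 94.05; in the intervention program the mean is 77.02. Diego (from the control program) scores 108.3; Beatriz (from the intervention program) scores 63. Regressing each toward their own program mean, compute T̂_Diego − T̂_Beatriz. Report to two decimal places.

T̂_Diego = 0.942(108.3) + 0.058(94.05) = 107.4735
T̂_Beatriz = 0.942(63) + 0.058(77.02) = 63.8132
Difference = 107.4735 − 63.8132 = 43.6603

43.66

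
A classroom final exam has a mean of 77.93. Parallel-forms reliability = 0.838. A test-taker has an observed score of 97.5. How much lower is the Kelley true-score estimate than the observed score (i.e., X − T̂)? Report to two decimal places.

3.17

Kelley's formula gives T̂ = 0.838·97.5 + 0.162·77.93 = 81.7050 + 12.62466 = 94.3297.
X − T̂ = 97.5 − 94.330 = 3.170 → 3.17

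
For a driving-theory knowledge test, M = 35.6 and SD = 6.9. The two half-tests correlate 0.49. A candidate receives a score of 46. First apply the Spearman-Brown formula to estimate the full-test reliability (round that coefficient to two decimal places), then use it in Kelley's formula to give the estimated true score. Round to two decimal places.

Spearman-Brown: ρ = 2r/(1 + r) = 2(0.49)/(1 + 0.49) = 0.980/1.49 = 0.6577 → 0.66
T̂ = ρX + (1 − ρ)μ
  = 0.66 × 46 + 0.34 × 35.6
  = 30.36 + 12.104
  = 42.464
  ≈ 42.46

42.46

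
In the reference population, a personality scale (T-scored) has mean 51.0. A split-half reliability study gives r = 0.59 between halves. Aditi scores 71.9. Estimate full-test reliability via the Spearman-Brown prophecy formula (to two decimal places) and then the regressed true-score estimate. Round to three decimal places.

66.466

Spearman-Brown: ρ = 2r/(1 + r) = 2(0.59)/(1 + 0.59) = 1.180/1.59 = 0.7421 → 0.74
T̂ = ρX + (1 − ρ)μ
  = 0.74 × 71.9 + 0.26 × 51.0
  = 53.206 + 13.260
  = 66.4660
  ≈ 66.466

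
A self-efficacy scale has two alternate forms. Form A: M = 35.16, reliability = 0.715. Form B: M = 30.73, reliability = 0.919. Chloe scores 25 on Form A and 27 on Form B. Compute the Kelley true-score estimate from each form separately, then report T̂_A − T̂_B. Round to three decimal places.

T̂_A = 0.715(25) + 0.285(35.16) = 27.89560
T̂_B = 0.919(27) + 0.081(30.73) = 27.30213
T̂_A − T̂_B = 0.59347

0.593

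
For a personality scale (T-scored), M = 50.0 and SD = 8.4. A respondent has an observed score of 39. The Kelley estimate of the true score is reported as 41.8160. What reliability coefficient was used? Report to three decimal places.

0.744

T̂ = ρX + (1 − ρ)μ  ⇒  T̂ − μ = ρ(X − μ)
ρ = (T̂ − μ)/(X − μ) = (41.8160 − 50.0) / (39 − 50.0) = -8.1840 / -11.0 = 0.74400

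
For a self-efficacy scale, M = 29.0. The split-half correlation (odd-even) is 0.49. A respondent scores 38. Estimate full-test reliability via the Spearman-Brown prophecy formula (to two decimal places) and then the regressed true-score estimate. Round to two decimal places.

Spearman-Brown: ρ = 2r/(1 + r) = 2(0.49)/(1 + 0.49) = 0.980/1.49 = 0.6577 → 0.66
T̂ = 0.66(38) + 0.34(29.0) = 25.08 + 9.860 = 34.940 → 34.94

34.94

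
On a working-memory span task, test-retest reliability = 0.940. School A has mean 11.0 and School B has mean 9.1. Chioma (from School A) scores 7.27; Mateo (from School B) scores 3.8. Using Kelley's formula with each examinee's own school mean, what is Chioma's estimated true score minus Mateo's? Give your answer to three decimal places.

T̂_Chioma = 0.940(7.27) + 0.060(11.0) = 7.49380
T̂_Mateo = 0.940(3.8) + 0.060(9.1) = 4.11800
Difference = 7.49380 − 4.11800 = 3.37580

3.376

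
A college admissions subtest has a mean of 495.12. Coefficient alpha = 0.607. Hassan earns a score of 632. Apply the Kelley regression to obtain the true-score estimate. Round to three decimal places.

Regress the observed score toward the mean by the unreliability: T̂ = 0.607·632 + 0.393·495.12 = 383.624 + 194.58216 = 578.2062.

578.206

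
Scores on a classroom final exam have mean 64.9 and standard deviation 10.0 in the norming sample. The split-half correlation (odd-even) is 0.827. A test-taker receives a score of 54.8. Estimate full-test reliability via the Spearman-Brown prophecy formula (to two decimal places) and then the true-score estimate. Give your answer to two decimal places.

Spearman-Brown: ρ = 2r/(1 + r) = 2(0.827)/(1 + 0.827) = 1.6540/1.827 = 0.9053 → 0.91
Regress the observed score toward the mean by the unreliability: T̂ = 0.91·54.8 + 0.09·64.9 = 49.868 + 5.841 = 55.709.

55.71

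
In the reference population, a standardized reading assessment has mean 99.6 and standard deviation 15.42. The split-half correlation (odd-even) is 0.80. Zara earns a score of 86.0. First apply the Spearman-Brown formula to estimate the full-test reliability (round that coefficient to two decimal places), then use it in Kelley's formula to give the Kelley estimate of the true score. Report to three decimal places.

87.496

Spearman-Brown: ρ = 2r/(1 + r) = 2(0.80)/(1 + 0.80) = 1.600/1.80 = 0.8889 → 0.89
T̂ = 0.89(86.0) + 0.11(99.6) = 76.540 + 10.956 = 87.4960 → 87.496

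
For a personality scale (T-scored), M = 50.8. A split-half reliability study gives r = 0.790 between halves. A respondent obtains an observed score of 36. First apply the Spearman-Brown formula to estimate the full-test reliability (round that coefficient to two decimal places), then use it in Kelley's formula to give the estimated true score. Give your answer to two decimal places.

37.78

Spearman-Brown: ρ = 2r/(1 + r) = 2(0.790)/(1 + 0.790) = 1.5800/1.790 = 0.8827 → 0.88
T̂ = 0.88(36) + 0.12(50.8) = 31.68 + 6.096 = 37.776 → 37.78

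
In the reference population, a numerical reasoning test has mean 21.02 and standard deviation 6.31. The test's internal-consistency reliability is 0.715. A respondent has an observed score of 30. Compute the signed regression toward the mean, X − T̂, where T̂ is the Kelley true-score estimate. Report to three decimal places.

T̂ = ρX + (1 − ρ)μ
  = 0.715 × 30 + 0.285 × 21.02
  = 21.450 + 5.99070
  = 27.44070
  ≈ 27.4407
X − T̂ = 30 − 27.4407 = 2.5593 → 2.559

2.559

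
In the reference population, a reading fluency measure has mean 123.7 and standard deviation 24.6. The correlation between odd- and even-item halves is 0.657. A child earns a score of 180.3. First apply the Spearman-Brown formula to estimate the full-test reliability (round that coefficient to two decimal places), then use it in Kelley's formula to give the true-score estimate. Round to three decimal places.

168.414

Spearman-Brown: ρ = 2r/(1 + r) = 2(0.657)/(1 + 0.657) = 1.3140/1.657 = 0.7930 → 0.79
T̂ = ρX + (1 − ρ)μ
  = 0.79 × 180.3 + 0.21 × 123.7
  = 142.437 + 25.977
  = 168.4140
  ≈ 168.414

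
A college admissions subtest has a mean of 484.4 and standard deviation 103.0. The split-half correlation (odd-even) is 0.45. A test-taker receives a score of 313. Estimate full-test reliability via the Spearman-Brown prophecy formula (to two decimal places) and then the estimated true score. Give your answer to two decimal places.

378.13

Spearman-Brown: ρ = 2r/(1 + r) = 2(0.45)/(1 + 0.45) = 0.900/1.45 = 0.6207 → 0.62
T̂ = ρX + (1 − ρ)μ
  = 0.62 × 313 + 0.38 × 484.4
  = 194.06 + 184.072
  = 378.132
  ≈ 378.13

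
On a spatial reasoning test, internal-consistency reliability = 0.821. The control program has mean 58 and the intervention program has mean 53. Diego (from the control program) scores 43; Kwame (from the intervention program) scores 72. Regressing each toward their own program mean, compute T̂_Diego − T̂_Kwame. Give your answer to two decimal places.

T̂_Diego = 0.821(43) + 0.179(58) = 45.6850
T̂_Kwame = 0.821(72) + 0.179(53) = 68.5990
Difference = 45.6850 − 68.5990 = -22.9140

-22.91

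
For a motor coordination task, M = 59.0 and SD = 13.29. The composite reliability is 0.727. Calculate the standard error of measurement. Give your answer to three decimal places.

SEM = SD · √(1 − ρ) = 13.29 × √0.273 = 13.29 × 0.5225 = 6.9439

6.944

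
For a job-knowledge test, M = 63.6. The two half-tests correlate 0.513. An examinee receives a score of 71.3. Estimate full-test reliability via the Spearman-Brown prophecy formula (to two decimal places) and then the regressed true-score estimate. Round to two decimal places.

68.84

Spearman-Brown: ρ = 2r/(1 + r) = 2(0.513)/(1 + 0.513) = 1.0260/1.513 = 0.6781 → 0.68
Weight the observed score by reliability and the mean by (1 − reliability): T̂ = 0.68·71.3 + 0.32·63.6 = 48.484 + 20.352 = 68.836.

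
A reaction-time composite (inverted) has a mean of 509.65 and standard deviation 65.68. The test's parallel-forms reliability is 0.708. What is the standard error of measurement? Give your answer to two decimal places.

35.49

SEM = SD · √(1 − ρ) = 65.68 × √0.292 = 65.68 × 0.5404 = 35.492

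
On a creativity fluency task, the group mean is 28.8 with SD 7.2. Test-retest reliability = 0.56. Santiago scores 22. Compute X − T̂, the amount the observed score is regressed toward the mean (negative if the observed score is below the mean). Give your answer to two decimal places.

T̂ = ρX + (1 − ρ)μ
  = 0.56 × 22 + 0.44 × 28.8
  = 12.32 + 12.672
  = 24.9920
  ≈ 24.992
X − T̂ = 22 − 24.992 = -2.992 → -2.99

-2.99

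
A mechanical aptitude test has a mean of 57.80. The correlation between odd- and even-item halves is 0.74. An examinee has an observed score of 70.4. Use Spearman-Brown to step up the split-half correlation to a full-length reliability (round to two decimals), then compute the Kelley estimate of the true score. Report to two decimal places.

68.51

Spearman-Brown: ρ = 2r/(1 + r) = 2(0.74)/(1 + 0.74) = 1.480/1.74 = 0.8506 → 0.85
Weight the observed score by reliability and the mean by (1 − reliability): T̂ = 0.85·70.4 + 0.15·57.80 = 59.840 + 8.6700 = 68.510.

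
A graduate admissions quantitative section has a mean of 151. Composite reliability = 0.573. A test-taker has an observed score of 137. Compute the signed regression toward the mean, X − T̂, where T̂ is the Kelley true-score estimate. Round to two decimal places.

-5.98

T̂ = 0.573(137) + 0.427(151) = 78.501 + 64.477 = 142.9780 → 142.978
X − T̂ = 137 − 142.978 = -5.978 → -5.98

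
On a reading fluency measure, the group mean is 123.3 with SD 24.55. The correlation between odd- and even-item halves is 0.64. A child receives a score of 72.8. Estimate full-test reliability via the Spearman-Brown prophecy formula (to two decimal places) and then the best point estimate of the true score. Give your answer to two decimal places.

Spearman-Brown: ρ = 2r/(1 + r) = 2(0.64)/(1 + 0.64) = 1.280/1.64 = 0.7805 → 0.78
T̂ = 0.78(72.8) + 0.22(123.3) = 56.784 + 27.126 = 83.910 → 83.91

83.91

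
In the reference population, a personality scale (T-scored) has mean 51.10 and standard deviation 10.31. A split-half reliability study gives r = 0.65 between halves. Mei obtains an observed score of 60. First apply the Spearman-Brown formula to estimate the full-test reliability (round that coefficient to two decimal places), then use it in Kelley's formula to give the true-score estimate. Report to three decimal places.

58.131

Spearman-Brown: ρ = 2r/(1 + r) = 2(0.65)/(1 + 0.65) = 1.300/1.65 = 0.7879 → 0.79
Kelley's formula gives T̂ = 0.79·60 + 0.21·51.10 = 47.40 + 10.7310 = 58.1310.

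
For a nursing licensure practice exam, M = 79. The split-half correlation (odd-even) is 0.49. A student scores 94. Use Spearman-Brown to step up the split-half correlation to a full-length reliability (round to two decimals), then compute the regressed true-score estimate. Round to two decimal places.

Spearman-Brown: ρ = 2r/(1 + r) = 2(0.49)/(1 + 0.49) = 0.980/1.49 = 0.6577 → 0.66
Weight the observed score by reliability and the mean by (1 − reliability): T̂ = 0.66·94 + 0.34·79 = 62.04 + 26.86 = 88.900.

88.90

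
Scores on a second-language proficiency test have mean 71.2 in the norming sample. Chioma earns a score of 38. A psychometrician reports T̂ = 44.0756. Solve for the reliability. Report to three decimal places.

0.817

T̂ = ρX + (1 − ρ)μ  ⇒  T̂ − μ = ρ(X − μ)
ρ = (T̂ − μ)/(X − μ) = (44.0756 − 71.2) / (38 − 71.2) = -27.1244 / -33.2 = 0.81700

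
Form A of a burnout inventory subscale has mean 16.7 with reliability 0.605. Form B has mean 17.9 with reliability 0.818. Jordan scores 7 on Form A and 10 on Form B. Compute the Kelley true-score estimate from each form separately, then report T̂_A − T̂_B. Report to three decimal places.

-0.606

T̂_A = 0.605(7) + 0.395(16.7) = 10.83150
T̂_B = 0.818(10) + 0.182(17.9) = 11.43780
T̂_A − T̂_B = -0.60630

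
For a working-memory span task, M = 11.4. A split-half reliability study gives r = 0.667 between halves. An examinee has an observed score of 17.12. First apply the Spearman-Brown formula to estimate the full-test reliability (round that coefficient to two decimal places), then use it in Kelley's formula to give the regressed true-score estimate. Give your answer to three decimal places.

15.976

Spearman-Brown: ρ = 2r/(1 + r) = 2(0.667)/(1 + 0.667) = 1.3340/1.667 = 0.8002 → 0.80
T̂ = 0.80(17.12) + 0.20(11.4) = 13.6960 + 2.280 = 15.9760 → 15.976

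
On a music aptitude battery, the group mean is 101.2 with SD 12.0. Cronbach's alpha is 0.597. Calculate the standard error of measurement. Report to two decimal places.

SEM = SD · √(1 − ρ) = 12.0 × √0.403 = 12.0 × 0.6348 = 7.618

7.62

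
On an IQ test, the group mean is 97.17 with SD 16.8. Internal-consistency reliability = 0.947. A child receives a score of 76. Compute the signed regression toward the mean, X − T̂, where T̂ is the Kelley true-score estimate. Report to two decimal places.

T̂ = ρX + (1 − ρ)μ
  = 0.947 × 76 + 0.053 × 97.17
  = 71.972 + 5.15001
  = 77.1220
  ≈ 77.122
X − T̂ = 76 − 77.122 = -1.122 → -1.12

-1.12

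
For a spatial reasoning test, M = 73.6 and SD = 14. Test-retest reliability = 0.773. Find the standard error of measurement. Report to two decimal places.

6.67

SEM = SD · √(1 − ρ) = 14 × √0.227 = 14 × 0.4764 = 6.670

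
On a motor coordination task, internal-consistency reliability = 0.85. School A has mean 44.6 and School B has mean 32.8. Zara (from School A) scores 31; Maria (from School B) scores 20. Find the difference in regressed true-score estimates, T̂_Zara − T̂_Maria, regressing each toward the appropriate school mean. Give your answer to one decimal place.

11.1

T̂_Zara = 0.85(31) + 0.15(44.6) = 33.040
T̂_Maria = 0.85(20) + 0.15(32.8) = 21.920
Difference = 33.040 − 21.920 = 11.120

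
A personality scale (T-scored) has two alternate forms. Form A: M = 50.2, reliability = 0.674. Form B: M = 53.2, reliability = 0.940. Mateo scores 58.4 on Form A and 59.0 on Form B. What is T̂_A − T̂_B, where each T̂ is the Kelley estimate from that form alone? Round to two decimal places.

-2.93

T̂_A = 0.674(58.4) + 0.326(50.2) = 55.7268
T̂_B = 0.940(59.0) + 0.060(53.2) = 58.6520
T̂_A − T̂_B = -2.9252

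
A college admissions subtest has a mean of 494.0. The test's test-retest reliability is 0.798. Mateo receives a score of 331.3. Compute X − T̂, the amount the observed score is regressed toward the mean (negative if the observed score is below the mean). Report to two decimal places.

T̂ = 0.798(331.3) + 0.202(494.0) = 264.3774 + 99.7880 = 364.1654 → 364.165
X − T̂ = 331.3 − 364.165 = -32.865 → -32.87

-32.87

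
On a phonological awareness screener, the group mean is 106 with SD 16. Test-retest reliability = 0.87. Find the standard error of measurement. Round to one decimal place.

5.8

SEM = SD · √(1 − ρ) = 16 × √0.13 = 16 × 0.3606 = 5.769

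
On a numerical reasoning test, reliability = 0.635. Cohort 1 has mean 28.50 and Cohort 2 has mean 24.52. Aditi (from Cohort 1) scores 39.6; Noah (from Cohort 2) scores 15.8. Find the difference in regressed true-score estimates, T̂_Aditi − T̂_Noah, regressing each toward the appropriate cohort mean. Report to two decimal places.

16.57

T̂_Aditi = 0.635(39.6) + 0.365(28.50) = 35.5485
T̂_Noah = 0.635(15.8) + 0.365(24.52) = 18.9828
Difference = 35.5485 − 18.9828 = 16.5657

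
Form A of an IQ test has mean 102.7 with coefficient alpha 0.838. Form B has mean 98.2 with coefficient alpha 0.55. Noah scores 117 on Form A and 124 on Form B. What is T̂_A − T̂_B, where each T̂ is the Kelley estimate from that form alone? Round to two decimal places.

2.29

T̂_A = 0.838(117) + 0.162(102.7) = 114.6834
T̂_B = 0.55(124) + 0.45(98.2) = 112.3900
T̂_A − T̂_B = 2.2934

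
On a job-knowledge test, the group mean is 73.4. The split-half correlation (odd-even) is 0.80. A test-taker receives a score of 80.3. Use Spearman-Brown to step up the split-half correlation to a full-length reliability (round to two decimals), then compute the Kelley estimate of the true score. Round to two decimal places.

Spearman-Brown: ρ = 2r/(1 + r) = 2(0.80)/(1 + 0.80) = 1.600/1.80 = 0.8889 → 0.89
T̂ = 0.89(80.3) + 0.11(73.4) = 71.467 + 8.074 = 79.541 → 79.54

79.54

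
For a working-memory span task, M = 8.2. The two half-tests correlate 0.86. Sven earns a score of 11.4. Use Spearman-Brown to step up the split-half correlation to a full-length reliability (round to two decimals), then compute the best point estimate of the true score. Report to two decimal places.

11.14

Spearman-Brown: ρ = 2r/(1 + r) = 2(0.86)/(1 + 0.86) = 1.720/1.86 = 0.9247 → 0.92
Weight the observed score by reliability and the mean by (1 − reliability): T̂ = 0.92·11.4 + 0.08·8.2 = 10.488 + 0.656 = 11.144.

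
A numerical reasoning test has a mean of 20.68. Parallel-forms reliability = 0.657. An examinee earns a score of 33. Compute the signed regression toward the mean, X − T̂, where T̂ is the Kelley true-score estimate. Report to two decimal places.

4.23

Kelley's formula gives T̂ = 0.657·33 + 0.343·20.68 = 21.681 + 7.09324 = 28.7742.
X − T̂ = 33 − 28.774 = 4.226 → 4.23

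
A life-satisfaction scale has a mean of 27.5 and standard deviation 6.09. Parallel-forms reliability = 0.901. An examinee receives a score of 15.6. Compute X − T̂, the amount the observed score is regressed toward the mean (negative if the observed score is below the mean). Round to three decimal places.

-1.178

T̂ = 0.901(15.6) + 0.099(27.5) = 14.0556 + 2.7225 = 16.77810 → 16.7781
X − T̂ = 15.6 − 16.7781 = -1.1781 → -1.178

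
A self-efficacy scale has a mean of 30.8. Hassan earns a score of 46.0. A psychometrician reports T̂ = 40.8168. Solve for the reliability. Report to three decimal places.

T̂ = ρX + (1 − ρ)μ  ⇒  T̂ − μ = ρ(X − μ)
ρ = (T̂ − μ)/(X − μ) = (40.8168 − 30.8) / (46.0 − 30.8) = 10.0168 / 15.2 = 0.65900

0.659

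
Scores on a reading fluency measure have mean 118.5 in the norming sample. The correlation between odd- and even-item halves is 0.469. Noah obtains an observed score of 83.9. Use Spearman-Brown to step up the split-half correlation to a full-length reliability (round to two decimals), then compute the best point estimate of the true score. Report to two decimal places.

96.36

Spearman-Brown: ρ = 2r/(1 + r) = 2(0.469)/(1 + 0.469) = 0.9380/1.469 = 0.6385 → 0.64
T̂ = 0.64(83.9) + 0.36(118.5) = 53.696 + 42.660 = 96.356 → 96.36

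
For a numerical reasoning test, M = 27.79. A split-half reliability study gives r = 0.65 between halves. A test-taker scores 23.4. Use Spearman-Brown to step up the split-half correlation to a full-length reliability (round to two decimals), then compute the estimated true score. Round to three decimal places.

24.322

Spearman-Brown: ρ = 2r/(1 + r) = 2(0.65)/(1 + 0.65) = 1.300/1.65 = 0.7879 → 0.79
Kelley's formula gives T̂ = 0.79·23.4 + 0.21·27.79 = 18.486 + 5.8359 = 24.3219.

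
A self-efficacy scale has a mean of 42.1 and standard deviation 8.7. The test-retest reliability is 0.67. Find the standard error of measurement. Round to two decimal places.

5.00

SEM = SD · √(1 − ρ) = 8.7 × √0.33 = 8.7 × 0.5745 = 4.998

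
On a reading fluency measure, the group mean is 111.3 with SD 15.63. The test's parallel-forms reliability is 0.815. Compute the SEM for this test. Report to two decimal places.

SEM = SD · √(1 − ρ) = 15.63 × √0.185 = 15.63 × 0.4301 = 6.723

6.72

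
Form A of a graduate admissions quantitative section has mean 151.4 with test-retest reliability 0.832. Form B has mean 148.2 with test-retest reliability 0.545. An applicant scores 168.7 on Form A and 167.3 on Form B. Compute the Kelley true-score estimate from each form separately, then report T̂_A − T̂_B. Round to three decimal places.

7.184

T̂_A = 0.832(168.7) + 0.168(151.4) = 165.79360
T̂_B = 0.545(167.3) + 0.455(148.2) = 158.60950
T̂_A − T̂_B = 7.18410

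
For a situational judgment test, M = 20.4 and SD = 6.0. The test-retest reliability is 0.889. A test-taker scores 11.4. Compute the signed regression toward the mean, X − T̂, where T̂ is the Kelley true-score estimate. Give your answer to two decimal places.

T̂ = 0.889(11.4) + 0.111(20.4) = 10.1346 + 2.2644 = 12.3990 → 12.399
X − T̂ = 11.4 − 12.399 = -0.999 → -1.00

-1.00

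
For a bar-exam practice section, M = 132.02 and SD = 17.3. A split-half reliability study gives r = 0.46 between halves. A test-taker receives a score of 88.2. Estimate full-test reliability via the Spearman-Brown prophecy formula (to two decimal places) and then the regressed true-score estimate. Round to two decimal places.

104.41

Spearman-Brown: ρ = 2r/(1 + r) = 2(0.46)/(1 + 0.46) = 0.920/1.46 = 0.6301 → 0.63
Weight the observed score by reliability and the mean by (1 − reliability): T̂ = 0.63·88.2 + 0.37·132.02 = 55.566 + 48.8474 = 104.413.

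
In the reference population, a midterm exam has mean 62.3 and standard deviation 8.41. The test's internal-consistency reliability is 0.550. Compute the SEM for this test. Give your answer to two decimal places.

5.64

SEM = SD · √(1 − ρ) = 8.41 × √0.450 = 8.41 × 0.6708 = 5.642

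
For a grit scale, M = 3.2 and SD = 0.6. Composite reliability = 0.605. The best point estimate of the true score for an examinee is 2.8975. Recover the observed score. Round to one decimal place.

T̂ = ρX + (1 − ρ)μ  ⇒  X = (T̂ − (1 − ρ)μ) / ρ
X = (2.8975 − 0.395 × 3.2) / 0.605 = (2.8975 − 1.2640) / 0.605 = 1.6335 / 0.605 = 2.700

2.7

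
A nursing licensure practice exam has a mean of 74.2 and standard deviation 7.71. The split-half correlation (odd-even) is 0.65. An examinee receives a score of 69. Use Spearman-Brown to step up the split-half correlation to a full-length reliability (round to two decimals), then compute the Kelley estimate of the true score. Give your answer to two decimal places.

70.09

Spearman-Brown: ρ = 2r/(1 + r) = 2(0.65)/(1 + 0.65) = 1.300/1.65 = 0.7879 → 0.79
Weight the observed score by reliability and the mean by (1 − reliability): T̂ = 0.79·69 + 0.21·74.2 = 54.51 + 15.582 = 70.092.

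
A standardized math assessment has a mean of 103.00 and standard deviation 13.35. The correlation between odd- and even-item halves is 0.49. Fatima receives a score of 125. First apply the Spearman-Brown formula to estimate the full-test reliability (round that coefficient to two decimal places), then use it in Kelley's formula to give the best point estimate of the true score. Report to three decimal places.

Spearman-Brown: ρ = 2r/(1 + r) = 2(0.49)/(1 + 0.49) = 0.980/1.49 = 0.6577 → 0.66
T̂ = ρX + (1 − ρ)μ
  = 0.66 × 125 + 0.34 × 103.00
  = 82.50 + 35.0200
  = 117.5200
  ≈ 117.520

117.520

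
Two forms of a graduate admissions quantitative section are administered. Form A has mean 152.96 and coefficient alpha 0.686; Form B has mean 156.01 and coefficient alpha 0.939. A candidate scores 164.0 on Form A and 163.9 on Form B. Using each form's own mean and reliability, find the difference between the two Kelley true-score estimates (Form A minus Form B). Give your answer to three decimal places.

-2.885

T̂_A = 0.686(164.0) + 0.314(152.96) = 160.53344
T̂_B = 0.939(163.9) + 0.061(156.01) = 163.41871
T̂_A − T̂_B = -2.88527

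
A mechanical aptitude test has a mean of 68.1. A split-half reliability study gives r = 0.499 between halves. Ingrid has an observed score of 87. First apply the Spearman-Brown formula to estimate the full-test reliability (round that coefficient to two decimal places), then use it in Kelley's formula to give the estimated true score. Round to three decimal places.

Spearman-Brown: ρ = 2r/(1 + r) = 2(0.499)/(1 + 0.499) = 0.9980/1.499 = 0.6658 → 0.67
T̂ = 0.67(87) + 0.33(68.1) = 58.29 + 22.473 = 80.7630 → 80.763

80.763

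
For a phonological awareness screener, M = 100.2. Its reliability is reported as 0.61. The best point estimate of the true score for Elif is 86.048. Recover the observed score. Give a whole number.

T̂ = ρX + (1 − ρ)μ  ⇒  X = (T̂ − (1 − ρ)μ) / ρ
X = (86.048 − 0.39 × 100.2) / 0.61 = (86.048 − 39.078) / 0.61 = 46.970 / 0.61 = 77.00

77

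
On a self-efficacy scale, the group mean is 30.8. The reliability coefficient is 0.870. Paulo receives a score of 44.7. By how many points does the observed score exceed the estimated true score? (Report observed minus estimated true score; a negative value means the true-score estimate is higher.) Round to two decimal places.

Regress the observed score toward the mean by the unreliability: T̂ = 0.870·44.7 + 0.130·30.8 = 38.8890 + 4.0040 = 42.8930.
X − T̂ = 44.7 − 42.893 = 1.807 → 1.81

1.81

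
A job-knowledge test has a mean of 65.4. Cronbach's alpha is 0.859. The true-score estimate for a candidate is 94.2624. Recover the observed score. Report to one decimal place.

99.0

T̂ = ρX + (1 − ρ)μ  ⇒  X = (T̂ − (1 − ρ)μ) / ρ
X = (94.2624 − 0.141 × 65.4) / 0.859 = (94.2624 − 9.2214) / 0.859 = 85.0410 / 0.859 = 99.000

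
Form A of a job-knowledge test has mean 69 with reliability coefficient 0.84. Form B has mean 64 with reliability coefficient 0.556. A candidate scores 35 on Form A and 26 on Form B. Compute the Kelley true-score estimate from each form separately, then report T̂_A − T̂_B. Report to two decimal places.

T̂_A = 0.84(35) + 0.16(69) = 40.4400
T̂_B = 0.556(26) + 0.444(64) = 42.8720
T̂_A − T̂_B = -2.4320

-2.43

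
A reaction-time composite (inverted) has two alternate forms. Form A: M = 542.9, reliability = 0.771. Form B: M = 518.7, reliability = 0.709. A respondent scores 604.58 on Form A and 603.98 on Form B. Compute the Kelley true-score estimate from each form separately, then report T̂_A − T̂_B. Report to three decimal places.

11.292

T̂_A = 0.771(604.58) + 0.229(542.9) = 590.45528
T̂_B = 0.709(603.98) + 0.291(518.7) = 579.16352
T̂_A − T̂_B = 11.29176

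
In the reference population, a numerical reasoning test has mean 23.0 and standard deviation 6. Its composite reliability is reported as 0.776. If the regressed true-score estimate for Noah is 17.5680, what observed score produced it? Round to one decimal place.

16.0

T̂ = ρX + (1 − ρ)μ  ⇒  X = (T̂ − (1 − ρ)μ) / ρ
X = (17.5680 − 0.224 × 23.0) / 0.776 = (17.5680 − 5.1520) / 0.776 = 12.4160 / 0.776 = 16.000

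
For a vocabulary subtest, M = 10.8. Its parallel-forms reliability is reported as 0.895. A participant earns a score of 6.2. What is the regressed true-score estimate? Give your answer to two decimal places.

6.68

T̂ = ρX + (1 − ρ)μ
  = 0.895 × 6.2 + 0.105 × 10.8
  = 5.5490 + 1.1340
  = 6.683
  ≈ 6.68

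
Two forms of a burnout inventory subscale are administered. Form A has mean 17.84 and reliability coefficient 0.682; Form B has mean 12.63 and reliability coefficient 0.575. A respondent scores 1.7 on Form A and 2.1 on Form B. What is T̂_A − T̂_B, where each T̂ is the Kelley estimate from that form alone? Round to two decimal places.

T̂_A = 0.682(1.7) + 0.318(17.84) = 6.8325
T̂_B = 0.575(2.1) + 0.425(12.63) = 6.5753
T̂_A − T̂_B = 0.2573

0.26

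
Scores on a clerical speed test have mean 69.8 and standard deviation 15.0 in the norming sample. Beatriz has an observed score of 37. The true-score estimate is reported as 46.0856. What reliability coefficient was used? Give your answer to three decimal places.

0.723

T̂ = ρX + (1 − ρ)μ  ⇒  T̂ − μ = ρ(X − μ)
ρ = (T̂ − μ)/(X − μ) = (46.0856 − 69.8) / (37 − 69.8) = -23.7144 / -32.8 = 0.72300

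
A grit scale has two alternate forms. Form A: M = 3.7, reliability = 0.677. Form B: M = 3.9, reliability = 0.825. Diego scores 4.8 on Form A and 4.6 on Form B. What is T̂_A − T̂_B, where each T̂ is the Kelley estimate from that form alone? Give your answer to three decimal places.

-0.033

T̂_A = 0.677(4.8) + 0.323(3.7) = 4.44470
T̂_B = 0.825(4.6) + 0.175(3.9) = 4.47750
T̂_A − T̂_B = -0.03280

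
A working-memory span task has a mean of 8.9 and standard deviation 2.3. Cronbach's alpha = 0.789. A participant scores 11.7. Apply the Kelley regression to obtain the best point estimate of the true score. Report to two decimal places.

11.11

T̂ = ρX + (1 − ρ)μ
  = 0.789 × 11.7 + 0.211 × 8.9
  = 9.2313 + 1.8779
  = 11.109
  ≈ 11.11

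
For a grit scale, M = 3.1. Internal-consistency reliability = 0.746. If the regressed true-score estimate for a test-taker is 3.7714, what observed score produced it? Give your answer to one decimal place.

4.0

T̂ = ρX + (1 − ρ)μ  ⇒  X = (T̂ − (1 − ρ)μ) / ρ
X = (3.7714 − 0.254 × 3.1) / 0.746 = (3.7714 − 0.7874) / 0.746 = 2.9840 / 0.746 = 4.000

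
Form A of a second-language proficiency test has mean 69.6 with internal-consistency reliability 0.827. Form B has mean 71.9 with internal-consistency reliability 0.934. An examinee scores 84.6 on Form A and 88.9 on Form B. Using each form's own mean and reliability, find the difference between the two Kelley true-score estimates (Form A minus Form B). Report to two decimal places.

T̂_A = 0.827(84.6) + 0.173(69.6) = 82.0050
T̂_B = 0.934(88.9) + 0.066(71.9) = 87.7780
T̂_A − T̂_B = -5.7730

-5.77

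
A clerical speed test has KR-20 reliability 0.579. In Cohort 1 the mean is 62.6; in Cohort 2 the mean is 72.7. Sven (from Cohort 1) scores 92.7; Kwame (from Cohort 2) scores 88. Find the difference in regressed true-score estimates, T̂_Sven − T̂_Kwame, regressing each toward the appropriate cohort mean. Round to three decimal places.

-1.531

T̂_Sven = 0.579(92.7) + 0.421(62.6) = 80.02790
T̂_Kwame = 0.579(88) + 0.421(72.7) = 81.55870
Difference = 80.02790 − 81.55870 = -1.53080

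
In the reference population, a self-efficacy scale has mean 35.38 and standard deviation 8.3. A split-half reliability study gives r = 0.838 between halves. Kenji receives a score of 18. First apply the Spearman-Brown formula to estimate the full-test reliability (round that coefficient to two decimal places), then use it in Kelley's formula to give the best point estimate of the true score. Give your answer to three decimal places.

Spearman-Brown: ρ = 2r/(1 + r) = 2(0.838)/(1 + 0.838) = 1.6760/1.838 = 0.9119 → 0.91
T̂ = ρX + (1 − ρ)μ
  = 0.91 × 18 + 0.09 × 35.38
  = 16.38 + 3.1842
  = 19.5642
  ≈ 19.564

19.564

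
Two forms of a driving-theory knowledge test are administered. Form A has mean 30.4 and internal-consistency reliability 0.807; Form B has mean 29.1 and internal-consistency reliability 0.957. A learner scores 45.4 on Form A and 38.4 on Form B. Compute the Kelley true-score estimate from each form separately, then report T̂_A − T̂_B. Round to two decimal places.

4.50

T̂_A = 0.807(45.4) + 0.193(30.4) = 42.5050
T̂_B = 0.957(38.4) + 0.043(29.1) = 38.0001
T̂_A − T̂_B = 4.5049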